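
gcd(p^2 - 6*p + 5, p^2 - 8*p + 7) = p - 1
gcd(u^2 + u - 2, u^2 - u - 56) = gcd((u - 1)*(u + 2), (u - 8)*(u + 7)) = 1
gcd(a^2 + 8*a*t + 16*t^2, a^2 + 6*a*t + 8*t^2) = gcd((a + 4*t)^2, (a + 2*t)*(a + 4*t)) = a + 4*t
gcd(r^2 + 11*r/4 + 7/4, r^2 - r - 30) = 1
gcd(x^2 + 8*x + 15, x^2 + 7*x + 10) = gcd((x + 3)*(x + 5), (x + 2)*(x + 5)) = x + 5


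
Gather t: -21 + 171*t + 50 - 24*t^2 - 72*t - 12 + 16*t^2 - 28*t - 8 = -8*t^2 + 71*t + 9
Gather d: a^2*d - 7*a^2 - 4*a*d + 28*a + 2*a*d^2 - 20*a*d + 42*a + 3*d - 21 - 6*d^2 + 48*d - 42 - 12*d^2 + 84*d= -7*a^2 + 70*a + d^2*(2*a - 18) + d*(a^2 - 24*a + 135) - 63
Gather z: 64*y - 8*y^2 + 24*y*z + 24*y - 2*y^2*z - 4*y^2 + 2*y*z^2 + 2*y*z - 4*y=-12*y^2 + 2*y*z^2 + 84*y + z*(-2*y^2 + 26*y)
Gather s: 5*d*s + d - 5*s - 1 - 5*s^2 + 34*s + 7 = d - 5*s^2 + s*(5*d + 29) + 6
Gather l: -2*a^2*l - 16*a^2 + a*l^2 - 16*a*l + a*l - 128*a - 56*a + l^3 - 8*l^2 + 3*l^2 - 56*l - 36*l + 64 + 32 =-16*a^2 - 184*a + l^3 + l^2*(a - 5) + l*(-2*a^2 - 15*a - 92) + 96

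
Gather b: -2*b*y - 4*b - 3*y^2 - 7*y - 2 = b*(-2*y - 4) - 3*y^2 - 7*y - 2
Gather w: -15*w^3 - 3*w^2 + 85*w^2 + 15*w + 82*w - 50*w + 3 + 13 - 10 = -15*w^3 + 82*w^2 + 47*w + 6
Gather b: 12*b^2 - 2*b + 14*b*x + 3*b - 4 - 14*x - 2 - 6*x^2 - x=12*b^2 + b*(14*x + 1) - 6*x^2 - 15*x - 6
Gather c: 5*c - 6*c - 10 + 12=2 - c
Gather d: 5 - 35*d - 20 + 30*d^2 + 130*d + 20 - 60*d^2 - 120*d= -30*d^2 - 25*d + 5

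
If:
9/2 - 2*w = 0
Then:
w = 9/4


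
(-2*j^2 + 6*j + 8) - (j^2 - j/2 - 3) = -3*j^2 + 13*j/2 + 11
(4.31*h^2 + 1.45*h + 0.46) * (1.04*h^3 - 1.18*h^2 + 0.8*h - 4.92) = 4.4824*h^5 - 3.5778*h^4 + 2.2154*h^3 - 20.588*h^2 - 6.766*h - 2.2632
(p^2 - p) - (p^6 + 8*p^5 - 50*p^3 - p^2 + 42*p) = -p^6 - 8*p^5 + 50*p^3 + 2*p^2 - 43*p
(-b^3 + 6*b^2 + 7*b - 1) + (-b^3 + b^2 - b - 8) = -2*b^3 + 7*b^2 + 6*b - 9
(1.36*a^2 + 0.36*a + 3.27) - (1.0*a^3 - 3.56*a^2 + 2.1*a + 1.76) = -1.0*a^3 + 4.92*a^2 - 1.74*a + 1.51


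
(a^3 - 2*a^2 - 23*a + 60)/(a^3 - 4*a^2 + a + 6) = (a^2 + a - 20)/(a^2 - a - 2)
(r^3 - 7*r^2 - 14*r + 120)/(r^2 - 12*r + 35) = (r^2 - 2*r - 24)/(r - 7)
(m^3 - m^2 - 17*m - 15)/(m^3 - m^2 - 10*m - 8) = (m^2 - 2*m - 15)/(m^2 - 2*m - 8)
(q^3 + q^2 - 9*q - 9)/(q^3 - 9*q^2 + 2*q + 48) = (q^2 + 4*q + 3)/(q^2 - 6*q - 16)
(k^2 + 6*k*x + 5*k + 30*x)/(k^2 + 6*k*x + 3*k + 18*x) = (k + 5)/(k + 3)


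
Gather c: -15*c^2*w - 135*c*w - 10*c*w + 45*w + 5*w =-15*c^2*w - 145*c*w + 50*w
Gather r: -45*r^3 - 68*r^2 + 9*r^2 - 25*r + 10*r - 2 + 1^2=-45*r^3 - 59*r^2 - 15*r - 1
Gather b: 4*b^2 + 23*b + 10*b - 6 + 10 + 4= 4*b^2 + 33*b + 8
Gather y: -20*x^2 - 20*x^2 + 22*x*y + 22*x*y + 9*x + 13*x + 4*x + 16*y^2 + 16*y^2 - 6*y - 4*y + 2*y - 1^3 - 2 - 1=-40*x^2 + 26*x + 32*y^2 + y*(44*x - 8) - 4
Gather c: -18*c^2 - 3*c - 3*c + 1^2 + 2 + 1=-18*c^2 - 6*c + 4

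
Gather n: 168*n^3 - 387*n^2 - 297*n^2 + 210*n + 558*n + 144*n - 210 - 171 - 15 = 168*n^3 - 684*n^2 + 912*n - 396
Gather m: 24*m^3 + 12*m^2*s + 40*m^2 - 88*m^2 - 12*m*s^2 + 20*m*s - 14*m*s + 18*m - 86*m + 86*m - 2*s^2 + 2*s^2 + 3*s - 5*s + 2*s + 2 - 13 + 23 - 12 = 24*m^3 + m^2*(12*s - 48) + m*(-12*s^2 + 6*s + 18)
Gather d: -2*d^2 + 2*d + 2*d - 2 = -2*d^2 + 4*d - 2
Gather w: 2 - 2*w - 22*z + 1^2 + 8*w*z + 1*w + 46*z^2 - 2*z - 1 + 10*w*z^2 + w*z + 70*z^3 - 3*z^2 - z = w*(10*z^2 + 9*z - 1) + 70*z^3 + 43*z^2 - 25*z + 2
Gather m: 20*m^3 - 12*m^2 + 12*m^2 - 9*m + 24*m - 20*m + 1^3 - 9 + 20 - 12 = 20*m^3 - 5*m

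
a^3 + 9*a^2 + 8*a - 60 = (a - 2)*(a + 5)*(a + 6)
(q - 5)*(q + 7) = q^2 + 2*q - 35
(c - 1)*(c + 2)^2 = c^3 + 3*c^2 - 4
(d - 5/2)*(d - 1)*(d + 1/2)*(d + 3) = d^4 - 33*d^2/4 + 7*d/2 + 15/4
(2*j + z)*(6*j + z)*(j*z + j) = 12*j^3*z + 12*j^3 + 8*j^2*z^2 + 8*j^2*z + j*z^3 + j*z^2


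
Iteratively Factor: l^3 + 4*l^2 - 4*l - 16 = (l + 4)*(l^2 - 4) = (l - 2)*(l + 4)*(l + 2)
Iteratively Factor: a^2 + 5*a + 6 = (a + 3)*(a + 2)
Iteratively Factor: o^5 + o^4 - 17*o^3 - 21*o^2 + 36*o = (o - 4)*(o^4 + 5*o^3 + 3*o^2 - 9*o) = (o - 4)*(o + 3)*(o^3 + 2*o^2 - 3*o) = (o - 4)*(o + 3)^2*(o^2 - o) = o*(o - 4)*(o + 3)^2*(o - 1)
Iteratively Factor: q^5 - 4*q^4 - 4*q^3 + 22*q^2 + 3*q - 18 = (q + 2)*(q^4 - 6*q^3 + 8*q^2 + 6*q - 9) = (q - 1)*(q + 2)*(q^3 - 5*q^2 + 3*q + 9) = (q - 1)*(q + 1)*(q + 2)*(q^2 - 6*q + 9) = (q - 3)*(q - 1)*(q + 1)*(q + 2)*(q - 3)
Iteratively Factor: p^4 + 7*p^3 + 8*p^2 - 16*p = (p - 1)*(p^3 + 8*p^2 + 16*p) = (p - 1)*(p + 4)*(p^2 + 4*p) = p*(p - 1)*(p + 4)*(p + 4)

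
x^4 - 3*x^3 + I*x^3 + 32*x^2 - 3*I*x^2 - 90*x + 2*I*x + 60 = (x - 2)*(x - 1)*(x - 5*I)*(x + 6*I)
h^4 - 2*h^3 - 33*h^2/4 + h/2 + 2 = (h - 4)*(h - 1/2)*(h + 1/2)*(h + 2)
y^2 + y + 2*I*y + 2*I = (y + 1)*(y + 2*I)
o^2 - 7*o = o*(o - 7)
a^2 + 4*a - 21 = (a - 3)*(a + 7)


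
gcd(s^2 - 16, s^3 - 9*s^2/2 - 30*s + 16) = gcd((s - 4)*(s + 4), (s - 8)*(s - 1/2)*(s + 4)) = s + 4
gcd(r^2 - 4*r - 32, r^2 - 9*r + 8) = r - 8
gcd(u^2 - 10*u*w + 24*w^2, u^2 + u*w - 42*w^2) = u - 6*w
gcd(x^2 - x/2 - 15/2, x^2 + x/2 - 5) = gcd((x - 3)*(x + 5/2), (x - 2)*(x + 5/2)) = x + 5/2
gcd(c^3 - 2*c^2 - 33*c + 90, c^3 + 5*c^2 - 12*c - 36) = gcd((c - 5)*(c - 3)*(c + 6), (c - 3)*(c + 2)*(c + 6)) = c^2 + 3*c - 18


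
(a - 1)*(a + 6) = a^2 + 5*a - 6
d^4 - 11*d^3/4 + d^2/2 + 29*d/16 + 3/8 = (d - 2)*(d - 3/2)*(d + 1/4)*(d + 1/2)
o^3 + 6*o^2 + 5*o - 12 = (o - 1)*(o + 3)*(o + 4)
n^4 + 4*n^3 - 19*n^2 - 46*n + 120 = (n - 3)*(n - 2)*(n + 4)*(n + 5)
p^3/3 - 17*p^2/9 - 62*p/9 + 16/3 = (p/3 + 1)*(p - 8)*(p - 2/3)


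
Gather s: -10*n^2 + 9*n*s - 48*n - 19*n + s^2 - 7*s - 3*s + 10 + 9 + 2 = -10*n^2 - 67*n + s^2 + s*(9*n - 10) + 21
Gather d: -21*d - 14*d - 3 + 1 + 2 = -35*d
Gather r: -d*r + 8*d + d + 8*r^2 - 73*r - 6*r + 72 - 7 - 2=9*d + 8*r^2 + r*(-d - 79) + 63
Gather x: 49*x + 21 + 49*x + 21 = 98*x + 42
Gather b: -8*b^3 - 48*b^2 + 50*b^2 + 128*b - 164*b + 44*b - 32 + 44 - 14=-8*b^3 + 2*b^2 + 8*b - 2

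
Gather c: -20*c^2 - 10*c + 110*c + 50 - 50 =-20*c^2 + 100*c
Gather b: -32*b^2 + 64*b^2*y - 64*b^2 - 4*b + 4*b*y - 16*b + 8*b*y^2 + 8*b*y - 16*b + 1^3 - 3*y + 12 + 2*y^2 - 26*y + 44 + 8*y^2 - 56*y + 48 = b^2*(64*y - 96) + b*(8*y^2 + 12*y - 36) + 10*y^2 - 85*y + 105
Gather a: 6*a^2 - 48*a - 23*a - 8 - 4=6*a^2 - 71*a - 12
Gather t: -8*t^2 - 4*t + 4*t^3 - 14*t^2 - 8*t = 4*t^3 - 22*t^2 - 12*t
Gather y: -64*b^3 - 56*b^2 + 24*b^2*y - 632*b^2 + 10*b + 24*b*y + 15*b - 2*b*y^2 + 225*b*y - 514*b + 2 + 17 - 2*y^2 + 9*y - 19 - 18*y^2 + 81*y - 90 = -64*b^3 - 688*b^2 - 489*b + y^2*(-2*b - 20) + y*(24*b^2 + 249*b + 90) - 90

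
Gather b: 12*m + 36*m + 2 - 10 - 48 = 48*m - 56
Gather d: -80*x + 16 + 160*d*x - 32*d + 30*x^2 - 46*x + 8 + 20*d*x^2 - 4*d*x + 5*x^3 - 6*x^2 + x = d*(20*x^2 + 156*x - 32) + 5*x^3 + 24*x^2 - 125*x + 24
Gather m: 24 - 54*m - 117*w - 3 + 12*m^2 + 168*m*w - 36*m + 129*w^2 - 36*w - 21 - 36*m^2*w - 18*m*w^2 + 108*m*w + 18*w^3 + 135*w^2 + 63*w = m^2*(12 - 36*w) + m*(-18*w^2 + 276*w - 90) + 18*w^3 + 264*w^2 - 90*w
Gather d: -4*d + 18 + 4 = 22 - 4*d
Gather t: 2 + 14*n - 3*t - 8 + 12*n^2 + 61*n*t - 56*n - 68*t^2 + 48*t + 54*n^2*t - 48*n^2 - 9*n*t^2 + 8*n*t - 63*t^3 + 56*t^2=-36*n^2 - 42*n - 63*t^3 + t^2*(-9*n - 12) + t*(54*n^2 + 69*n + 45) - 6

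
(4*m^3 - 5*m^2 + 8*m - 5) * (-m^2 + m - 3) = -4*m^5 + 9*m^4 - 25*m^3 + 28*m^2 - 29*m + 15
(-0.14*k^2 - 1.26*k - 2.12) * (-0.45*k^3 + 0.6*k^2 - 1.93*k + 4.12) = 0.063*k^5 + 0.483*k^4 + 0.4682*k^3 + 0.583*k^2 - 1.0996*k - 8.7344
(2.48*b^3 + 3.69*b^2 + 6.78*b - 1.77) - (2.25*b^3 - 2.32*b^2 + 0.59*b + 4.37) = 0.23*b^3 + 6.01*b^2 + 6.19*b - 6.14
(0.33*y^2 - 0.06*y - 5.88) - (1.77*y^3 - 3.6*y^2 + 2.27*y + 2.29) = -1.77*y^3 + 3.93*y^2 - 2.33*y - 8.17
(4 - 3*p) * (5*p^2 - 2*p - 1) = -15*p^3 + 26*p^2 - 5*p - 4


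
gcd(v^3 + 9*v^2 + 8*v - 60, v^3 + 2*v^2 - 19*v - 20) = v + 5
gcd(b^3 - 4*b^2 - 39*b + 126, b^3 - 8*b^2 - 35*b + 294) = b^2 - b - 42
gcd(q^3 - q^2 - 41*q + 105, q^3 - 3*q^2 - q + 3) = q - 3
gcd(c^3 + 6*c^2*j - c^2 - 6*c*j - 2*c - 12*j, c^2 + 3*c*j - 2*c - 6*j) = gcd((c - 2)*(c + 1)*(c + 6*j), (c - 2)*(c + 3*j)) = c - 2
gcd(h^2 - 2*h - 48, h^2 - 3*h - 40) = h - 8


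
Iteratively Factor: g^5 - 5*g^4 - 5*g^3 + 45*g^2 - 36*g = (g - 3)*(g^4 - 2*g^3 - 11*g^2 + 12*g) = (g - 4)*(g - 3)*(g^3 + 2*g^2 - 3*g) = g*(g - 4)*(g - 3)*(g^2 + 2*g - 3) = g*(g - 4)*(g - 3)*(g + 3)*(g - 1)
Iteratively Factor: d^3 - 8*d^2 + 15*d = (d - 5)*(d^2 - 3*d) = d*(d - 5)*(d - 3)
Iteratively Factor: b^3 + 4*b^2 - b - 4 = (b - 1)*(b^2 + 5*b + 4) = (b - 1)*(b + 1)*(b + 4)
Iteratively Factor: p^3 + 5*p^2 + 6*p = (p)*(p^2 + 5*p + 6) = p*(p + 3)*(p + 2)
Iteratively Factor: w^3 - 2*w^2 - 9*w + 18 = (w - 3)*(w^2 + w - 6) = (w - 3)*(w - 2)*(w + 3)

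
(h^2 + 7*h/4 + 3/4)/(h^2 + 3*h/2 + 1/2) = (4*h + 3)/(2*(2*h + 1))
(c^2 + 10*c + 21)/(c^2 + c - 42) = (c + 3)/(c - 6)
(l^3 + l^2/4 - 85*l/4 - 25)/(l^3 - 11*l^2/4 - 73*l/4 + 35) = (4*l + 5)/(4*l - 7)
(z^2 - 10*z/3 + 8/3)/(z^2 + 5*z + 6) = (3*z^2 - 10*z + 8)/(3*(z^2 + 5*z + 6))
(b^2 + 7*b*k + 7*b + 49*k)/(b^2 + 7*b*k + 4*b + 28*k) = (b + 7)/(b + 4)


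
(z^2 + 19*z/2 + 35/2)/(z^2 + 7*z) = (z + 5/2)/z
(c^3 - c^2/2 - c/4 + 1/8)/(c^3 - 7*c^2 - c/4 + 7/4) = (c - 1/2)/(c - 7)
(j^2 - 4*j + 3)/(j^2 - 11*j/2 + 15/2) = 2*(j - 1)/(2*j - 5)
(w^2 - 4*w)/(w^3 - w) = (w - 4)/(w^2 - 1)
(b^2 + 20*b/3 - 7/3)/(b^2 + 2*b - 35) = (b - 1/3)/(b - 5)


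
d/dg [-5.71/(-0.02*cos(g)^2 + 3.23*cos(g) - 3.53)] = (0.2284*cos(g) - 18.4433)*sin(g)/(0.02*cos(g)^2 - 3.23*cos(g) + 3.53)^2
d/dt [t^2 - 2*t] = 2*t - 2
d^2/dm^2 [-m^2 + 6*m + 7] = -2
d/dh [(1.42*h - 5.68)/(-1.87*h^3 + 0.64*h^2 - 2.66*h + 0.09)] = (5.3108*h^3 - 32.7736*h^2 + 7.2704*h - 14.981)/(3.4969*h^6 - 2.3936*h^5 + 10.358*h^4 - 3.7414*h^3 + 7.1908*h^2 - 0.4788*h + 0.0081)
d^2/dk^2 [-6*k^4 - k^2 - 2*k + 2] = -72*k^2 - 2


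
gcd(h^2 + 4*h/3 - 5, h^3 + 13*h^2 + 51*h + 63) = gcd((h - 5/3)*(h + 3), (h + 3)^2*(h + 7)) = h + 3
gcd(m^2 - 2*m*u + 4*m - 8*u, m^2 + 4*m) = m + 4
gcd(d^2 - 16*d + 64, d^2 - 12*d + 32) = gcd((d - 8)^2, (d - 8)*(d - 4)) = d - 8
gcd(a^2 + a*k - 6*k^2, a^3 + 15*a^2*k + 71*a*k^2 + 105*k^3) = a + 3*k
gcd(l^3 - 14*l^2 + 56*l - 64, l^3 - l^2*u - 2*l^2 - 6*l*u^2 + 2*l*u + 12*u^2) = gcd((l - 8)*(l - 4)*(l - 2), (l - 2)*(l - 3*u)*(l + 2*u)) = l - 2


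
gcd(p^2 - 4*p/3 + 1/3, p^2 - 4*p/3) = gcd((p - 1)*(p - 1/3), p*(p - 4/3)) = 1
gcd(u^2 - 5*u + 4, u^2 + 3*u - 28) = u - 4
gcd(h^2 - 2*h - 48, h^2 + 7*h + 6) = h + 6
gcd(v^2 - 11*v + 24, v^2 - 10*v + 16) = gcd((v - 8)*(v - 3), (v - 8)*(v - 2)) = v - 8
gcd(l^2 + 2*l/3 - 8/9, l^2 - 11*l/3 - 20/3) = l + 4/3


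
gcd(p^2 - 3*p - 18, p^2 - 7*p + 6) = p - 6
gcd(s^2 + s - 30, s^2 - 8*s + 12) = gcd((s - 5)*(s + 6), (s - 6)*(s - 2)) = 1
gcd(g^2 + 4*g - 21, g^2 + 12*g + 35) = g + 7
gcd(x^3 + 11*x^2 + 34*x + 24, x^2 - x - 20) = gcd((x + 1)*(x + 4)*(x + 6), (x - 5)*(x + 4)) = x + 4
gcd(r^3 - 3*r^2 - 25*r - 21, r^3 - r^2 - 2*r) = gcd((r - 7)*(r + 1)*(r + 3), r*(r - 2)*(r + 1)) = r + 1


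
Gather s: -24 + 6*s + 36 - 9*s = 12 - 3*s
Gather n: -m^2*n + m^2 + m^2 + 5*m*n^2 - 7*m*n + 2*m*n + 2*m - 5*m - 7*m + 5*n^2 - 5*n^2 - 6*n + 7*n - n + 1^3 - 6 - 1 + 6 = 2*m^2 + 5*m*n^2 - 10*m + n*(-m^2 - 5*m)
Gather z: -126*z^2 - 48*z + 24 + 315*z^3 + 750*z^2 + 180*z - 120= 315*z^3 + 624*z^2 + 132*z - 96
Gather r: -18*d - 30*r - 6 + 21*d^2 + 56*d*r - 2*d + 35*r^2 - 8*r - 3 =21*d^2 - 20*d + 35*r^2 + r*(56*d - 38) - 9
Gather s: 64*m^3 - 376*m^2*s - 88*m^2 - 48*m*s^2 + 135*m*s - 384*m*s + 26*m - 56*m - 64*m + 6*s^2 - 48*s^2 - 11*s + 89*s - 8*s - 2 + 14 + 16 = 64*m^3 - 88*m^2 - 94*m + s^2*(-48*m - 42) + s*(-376*m^2 - 249*m + 70) + 28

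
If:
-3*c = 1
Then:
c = -1/3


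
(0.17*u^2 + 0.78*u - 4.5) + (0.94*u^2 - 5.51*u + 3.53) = 1.11*u^2 - 4.73*u - 0.97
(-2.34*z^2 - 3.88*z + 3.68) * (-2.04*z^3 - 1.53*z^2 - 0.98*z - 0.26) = 4.7736*z^5 + 11.4954*z^4 + 0.722399999999999*z^3 - 1.2196*z^2 - 2.5976*z - 0.9568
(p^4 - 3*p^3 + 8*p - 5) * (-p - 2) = -p^5 + p^4 + 6*p^3 - 8*p^2 - 11*p + 10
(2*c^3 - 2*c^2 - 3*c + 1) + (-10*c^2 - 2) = 2*c^3 - 12*c^2 - 3*c - 1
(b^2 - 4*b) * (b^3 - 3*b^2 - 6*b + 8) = b^5 - 7*b^4 + 6*b^3 + 32*b^2 - 32*b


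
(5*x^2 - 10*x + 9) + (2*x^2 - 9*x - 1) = 7*x^2 - 19*x + 8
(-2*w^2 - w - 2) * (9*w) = -18*w^3 - 9*w^2 - 18*w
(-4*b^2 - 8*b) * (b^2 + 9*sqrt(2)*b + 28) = -4*b^4 - 36*sqrt(2)*b^3 - 8*b^3 - 112*b^2 - 72*sqrt(2)*b^2 - 224*b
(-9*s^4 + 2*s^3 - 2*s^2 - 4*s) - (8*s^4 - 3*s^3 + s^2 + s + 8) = -17*s^4 + 5*s^3 - 3*s^2 - 5*s - 8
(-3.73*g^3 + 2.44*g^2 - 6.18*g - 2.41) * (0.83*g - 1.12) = -3.0959*g^4 + 6.2028*g^3 - 7.8622*g^2 + 4.9213*g + 2.6992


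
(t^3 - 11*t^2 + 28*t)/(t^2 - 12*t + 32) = t*(t - 7)/(t - 8)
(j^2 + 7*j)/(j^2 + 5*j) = (j + 7)/(j + 5)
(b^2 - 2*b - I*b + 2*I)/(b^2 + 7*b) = (b^2 - 2*b - I*b + 2*I)/(b*(b + 7))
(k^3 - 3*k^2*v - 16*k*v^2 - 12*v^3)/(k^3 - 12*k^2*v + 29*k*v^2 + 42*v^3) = (-k - 2*v)/(-k + 7*v)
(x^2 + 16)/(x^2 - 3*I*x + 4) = (x + 4*I)/(x + I)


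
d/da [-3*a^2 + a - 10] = 1 - 6*a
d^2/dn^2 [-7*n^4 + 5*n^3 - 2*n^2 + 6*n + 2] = -84*n^2 + 30*n - 4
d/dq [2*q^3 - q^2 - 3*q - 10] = 6*q^2 - 2*q - 3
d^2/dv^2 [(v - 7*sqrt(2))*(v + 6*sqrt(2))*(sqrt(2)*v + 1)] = 6*sqrt(2)*v - 2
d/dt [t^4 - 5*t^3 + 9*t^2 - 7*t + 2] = 4*t^3 - 15*t^2 + 18*t - 7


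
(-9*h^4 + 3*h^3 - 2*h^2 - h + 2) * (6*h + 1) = -54*h^5 + 9*h^4 - 9*h^3 - 8*h^2 + 11*h + 2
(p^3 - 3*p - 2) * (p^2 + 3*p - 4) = p^5 + 3*p^4 - 7*p^3 - 11*p^2 + 6*p + 8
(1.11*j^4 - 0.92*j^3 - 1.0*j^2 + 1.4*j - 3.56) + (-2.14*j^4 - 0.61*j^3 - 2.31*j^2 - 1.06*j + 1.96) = -1.03*j^4 - 1.53*j^3 - 3.31*j^2 + 0.34*j - 1.6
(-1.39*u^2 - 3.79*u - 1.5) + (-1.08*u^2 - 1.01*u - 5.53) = -2.47*u^2 - 4.8*u - 7.03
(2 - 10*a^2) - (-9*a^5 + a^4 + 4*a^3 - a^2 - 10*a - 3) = 9*a^5 - a^4 - 4*a^3 - 9*a^2 + 10*a + 5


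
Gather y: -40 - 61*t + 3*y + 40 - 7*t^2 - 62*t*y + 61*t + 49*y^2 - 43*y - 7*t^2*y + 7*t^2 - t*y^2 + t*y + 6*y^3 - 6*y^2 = 6*y^3 + y^2*(43 - t) + y*(-7*t^2 - 61*t - 40)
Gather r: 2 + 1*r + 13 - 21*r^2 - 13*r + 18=-21*r^2 - 12*r + 33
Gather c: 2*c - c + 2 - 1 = c + 1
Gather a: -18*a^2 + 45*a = -18*a^2 + 45*a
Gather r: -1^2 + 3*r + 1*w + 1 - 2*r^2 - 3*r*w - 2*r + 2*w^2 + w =-2*r^2 + r*(1 - 3*w) + 2*w^2 + 2*w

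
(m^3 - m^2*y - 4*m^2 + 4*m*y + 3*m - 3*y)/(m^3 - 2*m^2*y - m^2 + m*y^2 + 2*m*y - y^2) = (3 - m)/(-m + y)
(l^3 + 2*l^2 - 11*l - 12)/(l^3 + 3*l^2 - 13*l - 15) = (l + 4)/(l + 5)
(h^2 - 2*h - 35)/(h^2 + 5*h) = (h - 7)/h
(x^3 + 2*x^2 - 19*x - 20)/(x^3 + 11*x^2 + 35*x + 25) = (x - 4)/(x + 5)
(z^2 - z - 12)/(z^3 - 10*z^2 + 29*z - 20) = (z + 3)/(z^2 - 6*z + 5)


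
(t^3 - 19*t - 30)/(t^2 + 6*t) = (t^3 - 19*t - 30)/(t*(t + 6))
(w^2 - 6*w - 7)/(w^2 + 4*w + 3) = (w - 7)/(w + 3)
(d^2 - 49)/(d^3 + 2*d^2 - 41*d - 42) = (d - 7)/(d^2 - 5*d - 6)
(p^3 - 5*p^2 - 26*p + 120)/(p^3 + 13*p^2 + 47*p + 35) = (p^2 - 10*p + 24)/(p^2 + 8*p + 7)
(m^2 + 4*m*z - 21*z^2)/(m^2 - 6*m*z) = (m^2 + 4*m*z - 21*z^2)/(m*(m - 6*z))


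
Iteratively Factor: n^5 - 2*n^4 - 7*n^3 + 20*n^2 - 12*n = (n - 2)*(n^4 - 7*n^2 + 6*n) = (n - 2)*(n + 3)*(n^3 - 3*n^2 + 2*n) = (n - 2)*(n - 1)*(n + 3)*(n^2 - 2*n) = (n - 2)^2*(n - 1)*(n + 3)*(n)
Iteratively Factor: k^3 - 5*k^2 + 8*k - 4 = (k - 1)*(k^2 - 4*k + 4) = (k - 2)*(k - 1)*(k - 2)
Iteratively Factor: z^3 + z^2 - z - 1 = (z + 1)*(z^2 - 1) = (z + 1)^2*(z - 1)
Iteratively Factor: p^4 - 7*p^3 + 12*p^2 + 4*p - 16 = (p - 4)*(p^3 - 3*p^2 + 4) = (p - 4)*(p - 2)*(p^2 - p - 2) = (p - 4)*(p - 2)^2*(p + 1)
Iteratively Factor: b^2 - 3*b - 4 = (b - 4)*(b + 1)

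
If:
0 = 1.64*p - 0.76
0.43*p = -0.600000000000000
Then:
No Solution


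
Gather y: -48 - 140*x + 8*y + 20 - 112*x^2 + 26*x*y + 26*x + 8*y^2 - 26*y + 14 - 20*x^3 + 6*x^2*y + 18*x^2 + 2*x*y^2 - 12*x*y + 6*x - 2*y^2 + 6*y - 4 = -20*x^3 - 94*x^2 - 108*x + y^2*(2*x + 6) + y*(6*x^2 + 14*x - 12) - 18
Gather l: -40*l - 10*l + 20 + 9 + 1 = 30 - 50*l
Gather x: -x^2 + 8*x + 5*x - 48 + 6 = -x^2 + 13*x - 42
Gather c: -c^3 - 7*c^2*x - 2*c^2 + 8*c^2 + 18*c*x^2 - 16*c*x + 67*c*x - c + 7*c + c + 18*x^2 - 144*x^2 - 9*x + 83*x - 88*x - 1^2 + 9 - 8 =-c^3 + c^2*(6 - 7*x) + c*(18*x^2 + 51*x + 7) - 126*x^2 - 14*x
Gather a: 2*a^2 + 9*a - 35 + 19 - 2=2*a^2 + 9*a - 18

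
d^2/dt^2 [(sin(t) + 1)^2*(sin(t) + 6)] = -9*sin(t)^3 - 32*sin(t)^2 - 7*sin(t) + 16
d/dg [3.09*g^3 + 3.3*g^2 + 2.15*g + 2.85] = 9.27*g^2 + 6.6*g + 2.15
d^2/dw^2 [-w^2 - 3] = -2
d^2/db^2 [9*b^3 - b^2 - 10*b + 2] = 54*b - 2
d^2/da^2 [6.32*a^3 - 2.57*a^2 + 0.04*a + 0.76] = 37.92*a - 5.14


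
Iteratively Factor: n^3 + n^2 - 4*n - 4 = (n - 2)*(n^2 + 3*n + 2) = (n - 2)*(n + 1)*(n + 2)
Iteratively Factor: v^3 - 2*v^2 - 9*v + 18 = (v + 3)*(v^2 - 5*v + 6) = (v - 2)*(v + 3)*(v - 3)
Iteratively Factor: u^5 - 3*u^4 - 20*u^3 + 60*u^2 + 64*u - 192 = (u - 3)*(u^4 - 20*u^2 + 64) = (u - 4)*(u - 3)*(u^3 + 4*u^2 - 4*u - 16) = (u - 4)*(u - 3)*(u + 4)*(u^2 - 4) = (u - 4)*(u - 3)*(u + 2)*(u + 4)*(u - 2)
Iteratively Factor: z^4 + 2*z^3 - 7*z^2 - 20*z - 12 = (z + 2)*(z^3 - 7*z - 6) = (z - 3)*(z + 2)*(z^2 + 3*z + 2) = (z - 3)*(z + 2)^2*(z + 1)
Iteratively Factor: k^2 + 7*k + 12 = (k + 3)*(k + 4)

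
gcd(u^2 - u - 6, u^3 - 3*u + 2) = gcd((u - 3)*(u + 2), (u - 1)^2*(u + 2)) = u + 2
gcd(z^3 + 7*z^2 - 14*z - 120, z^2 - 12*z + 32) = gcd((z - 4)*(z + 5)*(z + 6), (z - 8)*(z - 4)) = z - 4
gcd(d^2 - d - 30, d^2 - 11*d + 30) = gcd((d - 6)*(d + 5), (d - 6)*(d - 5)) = d - 6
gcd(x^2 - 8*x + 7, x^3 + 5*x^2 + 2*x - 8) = x - 1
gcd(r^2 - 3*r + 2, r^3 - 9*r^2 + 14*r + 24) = 1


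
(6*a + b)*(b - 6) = 6*a*b - 36*a + b^2 - 6*b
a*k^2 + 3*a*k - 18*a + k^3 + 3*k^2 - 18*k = (a + k)*(k - 3)*(k + 6)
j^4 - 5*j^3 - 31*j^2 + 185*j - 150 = (j - 5)^2*(j - 1)*(j + 6)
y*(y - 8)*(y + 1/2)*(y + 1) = y^4 - 13*y^3/2 - 23*y^2/2 - 4*y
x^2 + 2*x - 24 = (x - 4)*(x + 6)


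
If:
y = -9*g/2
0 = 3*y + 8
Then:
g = 16/27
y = -8/3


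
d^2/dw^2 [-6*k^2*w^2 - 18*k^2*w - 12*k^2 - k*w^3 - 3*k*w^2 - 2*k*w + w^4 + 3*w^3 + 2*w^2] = -12*k^2 - 6*k*w - 6*k + 12*w^2 + 18*w + 4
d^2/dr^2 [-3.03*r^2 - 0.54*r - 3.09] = -6.06000000000000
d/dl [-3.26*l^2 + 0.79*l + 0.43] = 0.79 - 6.52*l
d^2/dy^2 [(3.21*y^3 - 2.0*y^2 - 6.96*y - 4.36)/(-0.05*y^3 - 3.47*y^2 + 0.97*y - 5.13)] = (1.12387*y^6 - 0.829710000000034*y^5 + 17.83854*y^4 + 294.911892*y^3 + 174.52479*y^2 - 1344.999414*y + 27.513968)/(0.000125*y^9 + 0.026025*y^8 + 1.79886*y^7 + 40.810628*y^6 - 29.557554*y^5 + 193.61139*y^4 - 100.56754*y^3 + 288.43938*y^2 - 76.582179*y + 135.005697)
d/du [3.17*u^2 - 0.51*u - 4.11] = 6.34*u - 0.51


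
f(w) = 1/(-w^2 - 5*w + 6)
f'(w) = (2*w + 5)/(-w^2 - 5*w + 6)^2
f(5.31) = -0.02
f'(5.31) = 0.01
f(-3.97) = 0.10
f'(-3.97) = -0.03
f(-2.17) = 0.08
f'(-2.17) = 0.00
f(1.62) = -0.21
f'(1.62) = 0.37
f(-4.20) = 0.11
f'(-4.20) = -0.04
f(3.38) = -0.04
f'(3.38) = 0.02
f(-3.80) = 0.09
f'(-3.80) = -0.02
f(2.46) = -0.08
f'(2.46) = 0.07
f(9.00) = -0.00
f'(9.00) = 0.00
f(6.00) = -0.02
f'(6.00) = 0.00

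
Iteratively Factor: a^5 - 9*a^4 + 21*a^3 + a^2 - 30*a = (a - 3)*(a^4 - 6*a^3 + 3*a^2 + 10*a) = a*(a - 3)*(a^3 - 6*a^2 + 3*a + 10) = a*(a - 3)*(a + 1)*(a^2 - 7*a + 10) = a*(a - 3)*(a - 2)*(a + 1)*(a - 5)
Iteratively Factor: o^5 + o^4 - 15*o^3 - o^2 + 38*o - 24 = (o - 3)*(o^4 + 4*o^3 - 3*o^2 - 10*o + 8) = (o - 3)*(o + 2)*(o^3 + 2*o^2 - 7*o + 4) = (o - 3)*(o + 2)*(o + 4)*(o^2 - 2*o + 1) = (o - 3)*(o - 1)*(o + 2)*(o + 4)*(o - 1)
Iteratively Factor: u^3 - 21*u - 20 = (u - 5)*(u^2 + 5*u + 4) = (u - 5)*(u + 4)*(u + 1)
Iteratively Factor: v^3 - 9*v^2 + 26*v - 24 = (v - 2)*(v^2 - 7*v + 12) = (v - 3)*(v - 2)*(v - 4)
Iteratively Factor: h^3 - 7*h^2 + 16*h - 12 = (h - 2)*(h^2 - 5*h + 6) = (h - 2)^2*(h - 3)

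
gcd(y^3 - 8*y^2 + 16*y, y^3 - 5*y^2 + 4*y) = y^2 - 4*y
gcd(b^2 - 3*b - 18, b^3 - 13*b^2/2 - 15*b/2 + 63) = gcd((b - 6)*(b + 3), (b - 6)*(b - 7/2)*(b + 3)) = b^2 - 3*b - 18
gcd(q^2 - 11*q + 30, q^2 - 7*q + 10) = q - 5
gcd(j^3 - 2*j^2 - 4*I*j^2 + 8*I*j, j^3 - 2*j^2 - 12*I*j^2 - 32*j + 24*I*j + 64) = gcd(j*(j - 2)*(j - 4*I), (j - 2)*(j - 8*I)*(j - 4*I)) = j^2 + j*(-2 - 4*I) + 8*I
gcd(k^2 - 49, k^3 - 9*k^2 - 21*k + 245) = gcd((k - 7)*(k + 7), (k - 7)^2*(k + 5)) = k - 7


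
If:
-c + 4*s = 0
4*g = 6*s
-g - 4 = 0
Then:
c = -32/3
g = -4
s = -8/3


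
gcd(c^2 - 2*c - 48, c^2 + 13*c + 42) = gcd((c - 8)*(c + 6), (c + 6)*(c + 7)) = c + 6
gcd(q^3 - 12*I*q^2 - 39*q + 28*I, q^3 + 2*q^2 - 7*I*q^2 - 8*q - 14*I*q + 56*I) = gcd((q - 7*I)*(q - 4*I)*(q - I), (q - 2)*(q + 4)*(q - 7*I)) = q - 7*I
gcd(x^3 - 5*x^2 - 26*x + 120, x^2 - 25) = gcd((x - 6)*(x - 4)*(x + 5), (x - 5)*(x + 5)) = x + 5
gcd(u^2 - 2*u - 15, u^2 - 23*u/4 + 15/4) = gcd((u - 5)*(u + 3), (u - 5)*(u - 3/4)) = u - 5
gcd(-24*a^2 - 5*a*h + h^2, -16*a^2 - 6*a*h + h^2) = 8*a - h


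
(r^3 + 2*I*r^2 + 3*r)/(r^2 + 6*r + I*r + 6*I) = r*(r^2 + 2*I*r + 3)/(r^2 + r*(6 + I) + 6*I)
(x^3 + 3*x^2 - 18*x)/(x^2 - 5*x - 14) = x*(-x^2 - 3*x + 18)/(-x^2 + 5*x + 14)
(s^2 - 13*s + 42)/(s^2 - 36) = (s - 7)/(s + 6)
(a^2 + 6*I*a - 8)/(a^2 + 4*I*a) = (a + 2*I)/a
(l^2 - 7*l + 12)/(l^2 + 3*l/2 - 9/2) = 2*(l^2 - 7*l + 12)/(2*l^2 + 3*l - 9)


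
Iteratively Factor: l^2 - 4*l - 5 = (l - 5)*(l + 1)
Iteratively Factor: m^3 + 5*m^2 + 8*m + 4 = (m + 1)*(m^2 + 4*m + 4) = (m + 1)*(m + 2)*(m + 2)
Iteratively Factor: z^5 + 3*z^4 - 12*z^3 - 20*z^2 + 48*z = (z - 2)*(z^4 + 5*z^3 - 2*z^2 - 24*z) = (z - 2)^2*(z^3 + 7*z^2 + 12*z) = (z - 2)^2*(z + 4)*(z^2 + 3*z) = z*(z - 2)^2*(z + 4)*(z + 3)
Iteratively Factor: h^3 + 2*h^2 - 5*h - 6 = (h - 2)*(h^2 + 4*h + 3) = (h - 2)*(h + 3)*(h + 1)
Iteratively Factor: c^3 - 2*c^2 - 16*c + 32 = (c - 2)*(c^2 - 16) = (c - 2)*(c + 4)*(c - 4)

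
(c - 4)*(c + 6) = c^2 + 2*c - 24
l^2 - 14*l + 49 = (l - 7)^2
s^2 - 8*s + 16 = (s - 4)^2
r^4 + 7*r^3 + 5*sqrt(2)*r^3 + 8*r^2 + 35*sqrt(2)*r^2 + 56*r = r*(r + 7)*(r + sqrt(2))*(r + 4*sqrt(2))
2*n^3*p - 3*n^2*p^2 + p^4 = p*(-n + p)^2*(2*n + p)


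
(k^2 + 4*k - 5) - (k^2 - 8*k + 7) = 12*k - 12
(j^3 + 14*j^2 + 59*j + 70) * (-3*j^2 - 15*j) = -3*j^5 - 57*j^4 - 387*j^3 - 1095*j^2 - 1050*j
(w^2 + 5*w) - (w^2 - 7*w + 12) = 12*w - 12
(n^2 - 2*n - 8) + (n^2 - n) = 2*n^2 - 3*n - 8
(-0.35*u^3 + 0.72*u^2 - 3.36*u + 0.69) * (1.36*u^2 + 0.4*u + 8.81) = -0.476*u^5 + 0.8392*u^4 - 7.3651*u^3 + 5.9376*u^2 - 29.3256*u + 6.0789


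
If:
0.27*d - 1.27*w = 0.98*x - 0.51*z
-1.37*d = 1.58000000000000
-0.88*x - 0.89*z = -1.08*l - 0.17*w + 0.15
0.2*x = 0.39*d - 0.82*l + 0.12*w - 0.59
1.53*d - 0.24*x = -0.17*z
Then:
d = -1.15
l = 0.36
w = 4.71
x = -3.84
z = 4.96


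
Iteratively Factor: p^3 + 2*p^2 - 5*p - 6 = (p - 2)*(p^2 + 4*p + 3) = (p - 2)*(p + 1)*(p + 3)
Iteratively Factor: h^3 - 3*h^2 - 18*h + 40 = (h - 5)*(h^2 + 2*h - 8) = (h - 5)*(h + 4)*(h - 2)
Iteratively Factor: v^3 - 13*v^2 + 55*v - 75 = (v - 5)*(v^2 - 8*v + 15) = (v - 5)*(v - 3)*(v - 5)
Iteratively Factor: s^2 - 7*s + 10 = (s - 2)*(s - 5)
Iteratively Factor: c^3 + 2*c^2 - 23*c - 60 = (c - 5)*(c^2 + 7*c + 12) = (c - 5)*(c + 3)*(c + 4)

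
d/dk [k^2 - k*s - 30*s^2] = 2*k - s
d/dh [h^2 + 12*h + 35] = 2*h + 12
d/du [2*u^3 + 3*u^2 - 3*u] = 6*u^2 + 6*u - 3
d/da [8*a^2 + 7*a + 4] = 16*a + 7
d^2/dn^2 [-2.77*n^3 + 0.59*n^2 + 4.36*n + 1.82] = 1.18 - 16.62*n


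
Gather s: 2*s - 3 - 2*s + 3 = 0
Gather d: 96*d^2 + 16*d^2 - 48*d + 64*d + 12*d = 112*d^2 + 28*d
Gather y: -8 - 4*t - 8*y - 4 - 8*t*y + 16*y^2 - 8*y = -4*t + 16*y^2 + y*(-8*t - 16) - 12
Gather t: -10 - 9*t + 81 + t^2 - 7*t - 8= t^2 - 16*t + 63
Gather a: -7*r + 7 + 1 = 8 - 7*r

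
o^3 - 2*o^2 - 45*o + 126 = (o - 6)*(o - 3)*(o + 7)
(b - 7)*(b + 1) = b^2 - 6*b - 7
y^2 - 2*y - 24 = (y - 6)*(y + 4)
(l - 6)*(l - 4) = l^2 - 10*l + 24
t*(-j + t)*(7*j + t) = -7*j^2*t + 6*j*t^2 + t^3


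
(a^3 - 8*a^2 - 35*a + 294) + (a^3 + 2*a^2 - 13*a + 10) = 2*a^3 - 6*a^2 - 48*a + 304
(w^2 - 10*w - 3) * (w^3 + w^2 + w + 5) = w^5 - 9*w^4 - 12*w^3 - 8*w^2 - 53*w - 15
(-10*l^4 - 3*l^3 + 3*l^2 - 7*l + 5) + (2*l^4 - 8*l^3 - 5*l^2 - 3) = -8*l^4 - 11*l^3 - 2*l^2 - 7*l + 2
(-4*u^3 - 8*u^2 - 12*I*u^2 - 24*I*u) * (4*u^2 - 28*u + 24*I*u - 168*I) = -16*u^5 + 80*u^4 - 144*I*u^4 + 512*u^3 + 720*I*u^3 - 1440*u^2 + 2016*I*u^2 - 4032*u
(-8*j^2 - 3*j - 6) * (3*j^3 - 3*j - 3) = -24*j^5 - 9*j^4 + 6*j^3 + 33*j^2 + 27*j + 18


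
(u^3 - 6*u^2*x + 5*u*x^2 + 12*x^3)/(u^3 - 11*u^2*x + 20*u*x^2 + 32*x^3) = (-u + 3*x)/(-u + 8*x)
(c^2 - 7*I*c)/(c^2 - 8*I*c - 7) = c/(c - I)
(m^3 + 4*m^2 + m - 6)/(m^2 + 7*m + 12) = (m^2 + m - 2)/(m + 4)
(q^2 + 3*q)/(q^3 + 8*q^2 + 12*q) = (q + 3)/(q^2 + 8*q + 12)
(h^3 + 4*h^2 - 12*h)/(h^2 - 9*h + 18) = h*(h^2 + 4*h - 12)/(h^2 - 9*h + 18)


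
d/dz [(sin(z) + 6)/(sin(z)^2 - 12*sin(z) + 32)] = (-12*sin(z) + cos(z)^2 + 103)*cos(z)/(sin(z)^2 - 12*sin(z) + 32)^2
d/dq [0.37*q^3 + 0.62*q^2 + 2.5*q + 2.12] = 1.11*q^2 + 1.24*q + 2.5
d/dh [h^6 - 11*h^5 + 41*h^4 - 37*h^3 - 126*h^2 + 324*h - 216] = 6*h^5 - 55*h^4 + 164*h^3 - 111*h^2 - 252*h + 324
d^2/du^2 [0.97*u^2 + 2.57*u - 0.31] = 1.94000000000000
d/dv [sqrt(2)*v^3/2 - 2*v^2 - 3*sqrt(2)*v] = 3*sqrt(2)*v^2/2 - 4*v - 3*sqrt(2)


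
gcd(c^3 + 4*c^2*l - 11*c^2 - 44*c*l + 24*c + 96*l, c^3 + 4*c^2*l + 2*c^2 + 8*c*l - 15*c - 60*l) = c^2 + 4*c*l - 3*c - 12*l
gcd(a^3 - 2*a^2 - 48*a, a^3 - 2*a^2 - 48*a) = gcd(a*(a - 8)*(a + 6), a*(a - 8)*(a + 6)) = a^3 - 2*a^2 - 48*a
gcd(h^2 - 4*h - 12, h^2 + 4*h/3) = 1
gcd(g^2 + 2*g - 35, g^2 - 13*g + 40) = g - 5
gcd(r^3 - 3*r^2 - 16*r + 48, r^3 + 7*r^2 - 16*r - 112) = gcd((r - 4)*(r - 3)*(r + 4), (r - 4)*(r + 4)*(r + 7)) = r^2 - 16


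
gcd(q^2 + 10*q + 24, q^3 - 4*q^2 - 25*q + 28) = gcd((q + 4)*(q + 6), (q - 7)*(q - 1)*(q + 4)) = q + 4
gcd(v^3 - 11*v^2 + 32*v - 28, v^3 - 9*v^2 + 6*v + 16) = v - 2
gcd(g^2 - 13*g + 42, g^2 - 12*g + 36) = g - 6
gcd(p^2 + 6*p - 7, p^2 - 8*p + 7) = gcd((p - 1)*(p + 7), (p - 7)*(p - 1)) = p - 1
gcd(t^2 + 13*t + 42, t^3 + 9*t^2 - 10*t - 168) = t^2 + 13*t + 42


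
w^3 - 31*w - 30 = (w - 6)*(w + 1)*(w + 5)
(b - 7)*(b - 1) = b^2 - 8*b + 7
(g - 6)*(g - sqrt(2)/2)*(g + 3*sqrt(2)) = g^3 - 6*g^2 + 5*sqrt(2)*g^2/2 - 15*sqrt(2)*g - 3*g + 18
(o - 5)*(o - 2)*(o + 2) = o^3 - 5*o^2 - 4*o + 20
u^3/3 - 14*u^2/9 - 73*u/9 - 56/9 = (u/3 + 1/3)*(u - 8)*(u + 7/3)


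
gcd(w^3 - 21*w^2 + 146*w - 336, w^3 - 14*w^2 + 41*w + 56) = w^2 - 15*w + 56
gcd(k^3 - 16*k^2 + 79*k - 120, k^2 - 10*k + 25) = k - 5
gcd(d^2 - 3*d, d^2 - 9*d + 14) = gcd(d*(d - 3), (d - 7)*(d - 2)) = 1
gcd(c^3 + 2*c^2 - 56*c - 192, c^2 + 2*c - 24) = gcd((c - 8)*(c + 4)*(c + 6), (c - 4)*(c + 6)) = c + 6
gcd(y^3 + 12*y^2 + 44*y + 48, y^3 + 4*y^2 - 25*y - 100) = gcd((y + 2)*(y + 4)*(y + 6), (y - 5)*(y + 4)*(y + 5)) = y + 4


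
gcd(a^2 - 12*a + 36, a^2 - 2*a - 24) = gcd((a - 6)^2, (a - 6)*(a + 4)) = a - 6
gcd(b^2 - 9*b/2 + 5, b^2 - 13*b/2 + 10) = b - 5/2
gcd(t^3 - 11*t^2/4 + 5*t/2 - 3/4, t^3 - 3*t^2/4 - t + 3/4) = t^2 - 7*t/4 + 3/4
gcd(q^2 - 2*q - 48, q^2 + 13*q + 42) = q + 6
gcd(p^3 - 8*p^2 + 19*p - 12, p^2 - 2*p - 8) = p - 4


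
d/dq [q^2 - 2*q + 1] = 2*q - 2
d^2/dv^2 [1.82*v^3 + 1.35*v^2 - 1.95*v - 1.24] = 10.92*v + 2.7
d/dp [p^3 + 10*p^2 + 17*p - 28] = 3*p^2 + 20*p + 17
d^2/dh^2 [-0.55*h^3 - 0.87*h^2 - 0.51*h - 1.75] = -3.3*h - 1.74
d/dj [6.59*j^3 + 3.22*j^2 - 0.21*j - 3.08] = 19.77*j^2 + 6.44*j - 0.21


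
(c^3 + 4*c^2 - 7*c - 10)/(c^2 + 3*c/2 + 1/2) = 2*(c^2 + 3*c - 10)/(2*c + 1)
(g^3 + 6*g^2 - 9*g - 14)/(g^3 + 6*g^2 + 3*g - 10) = (g^3 + 6*g^2 - 9*g - 14)/(g^3 + 6*g^2 + 3*g - 10)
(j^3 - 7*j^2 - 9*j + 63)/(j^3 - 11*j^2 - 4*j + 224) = (j^2 - 9)/(j^2 - 4*j - 32)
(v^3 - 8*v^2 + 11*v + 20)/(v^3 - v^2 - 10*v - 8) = (v - 5)/(v + 2)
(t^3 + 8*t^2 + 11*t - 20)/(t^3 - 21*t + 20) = (t + 4)/(t - 4)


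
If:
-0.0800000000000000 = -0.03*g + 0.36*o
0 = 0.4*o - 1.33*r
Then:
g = 39.9*r + 2.66666666666667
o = 3.325*r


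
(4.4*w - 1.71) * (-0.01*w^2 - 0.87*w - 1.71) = -0.044*w^3 - 3.8109*w^2 - 6.0363*w + 2.9241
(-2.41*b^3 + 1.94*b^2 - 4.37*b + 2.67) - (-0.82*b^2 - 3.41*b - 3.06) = -2.41*b^3 + 2.76*b^2 - 0.96*b + 5.73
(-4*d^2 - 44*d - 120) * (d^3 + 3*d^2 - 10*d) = -4*d^5 - 56*d^4 - 212*d^3 + 80*d^2 + 1200*d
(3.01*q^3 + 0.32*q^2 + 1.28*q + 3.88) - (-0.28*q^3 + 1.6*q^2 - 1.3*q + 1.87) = 3.29*q^3 - 1.28*q^2 + 2.58*q + 2.01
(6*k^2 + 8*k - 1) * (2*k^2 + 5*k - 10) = 12*k^4 + 46*k^3 - 22*k^2 - 85*k + 10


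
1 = 1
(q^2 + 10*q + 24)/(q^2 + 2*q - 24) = (q + 4)/(q - 4)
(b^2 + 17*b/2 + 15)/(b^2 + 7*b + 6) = (b + 5/2)/(b + 1)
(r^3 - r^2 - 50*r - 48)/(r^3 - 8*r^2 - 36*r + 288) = (r + 1)/(r - 6)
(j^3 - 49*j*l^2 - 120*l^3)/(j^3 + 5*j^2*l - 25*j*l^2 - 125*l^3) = (j^2 - 5*j*l - 24*l^2)/(j^2 - 25*l^2)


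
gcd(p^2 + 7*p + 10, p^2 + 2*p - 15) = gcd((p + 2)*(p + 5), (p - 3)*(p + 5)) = p + 5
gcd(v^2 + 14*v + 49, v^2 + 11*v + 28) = v + 7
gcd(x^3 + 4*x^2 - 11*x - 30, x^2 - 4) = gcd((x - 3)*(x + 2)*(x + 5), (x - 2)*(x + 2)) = x + 2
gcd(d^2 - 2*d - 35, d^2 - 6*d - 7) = d - 7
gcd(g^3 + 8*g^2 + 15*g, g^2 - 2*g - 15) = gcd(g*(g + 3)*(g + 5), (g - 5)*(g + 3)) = g + 3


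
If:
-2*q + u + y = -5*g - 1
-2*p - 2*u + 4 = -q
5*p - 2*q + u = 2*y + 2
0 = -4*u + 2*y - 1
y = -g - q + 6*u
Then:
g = 75/178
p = 234/89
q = 306/89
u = 97/89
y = 477/178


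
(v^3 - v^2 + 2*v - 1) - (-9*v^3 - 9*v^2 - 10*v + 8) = 10*v^3 + 8*v^2 + 12*v - 9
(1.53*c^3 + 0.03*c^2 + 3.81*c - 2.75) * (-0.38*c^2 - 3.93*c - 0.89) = -0.5814*c^5 - 6.0243*c^4 - 2.9274*c^3 - 13.955*c^2 + 7.4166*c + 2.4475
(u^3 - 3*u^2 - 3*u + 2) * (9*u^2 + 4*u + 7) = 9*u^5 - 23*u^4 - 32*u^3 - 15*u^2 - 13*u + 14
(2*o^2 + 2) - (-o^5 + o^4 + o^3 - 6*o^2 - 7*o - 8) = o^5 - o^4 - o^3 + 8*o^2 + 7*o + 10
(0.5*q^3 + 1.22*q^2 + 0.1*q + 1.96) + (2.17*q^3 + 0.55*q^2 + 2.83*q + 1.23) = 2.67*q^3 + 1.77*q^2 + 2.93*q + 3.19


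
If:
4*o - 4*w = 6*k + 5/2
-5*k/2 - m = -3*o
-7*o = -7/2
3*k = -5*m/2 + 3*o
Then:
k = 9/13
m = -3/13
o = 1/2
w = -121/104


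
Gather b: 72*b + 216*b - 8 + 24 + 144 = 288*b + 160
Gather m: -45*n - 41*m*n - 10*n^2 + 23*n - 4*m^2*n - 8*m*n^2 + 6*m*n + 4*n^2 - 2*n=-4*m^2*n + m*(-8*n^2 - 35*n) - 6*n^2 - 24*n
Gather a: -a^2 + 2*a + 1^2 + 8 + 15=-a^2 + 2*a + 24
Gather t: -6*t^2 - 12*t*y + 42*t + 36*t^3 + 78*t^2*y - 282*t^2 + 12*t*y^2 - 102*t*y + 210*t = 36*t^3 + t^2*(78*y - 288) + t*(12*y^2 - 114*y + 252)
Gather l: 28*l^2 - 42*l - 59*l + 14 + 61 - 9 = 28*l^2 - 101*l + 66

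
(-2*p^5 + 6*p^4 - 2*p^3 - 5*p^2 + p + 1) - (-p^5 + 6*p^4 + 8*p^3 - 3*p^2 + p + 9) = -p^5 - 10*p^3 - 2*p^2 - 8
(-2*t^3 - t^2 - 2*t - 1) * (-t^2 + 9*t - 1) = 2*t^5 - 17*t^4 - 5*t^3 - 16*t^2 - 7*t + 1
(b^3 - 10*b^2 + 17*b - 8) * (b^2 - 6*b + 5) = b^5 - 16*b^4 + 82*b^3 - 160*b^2 + 133*b - 40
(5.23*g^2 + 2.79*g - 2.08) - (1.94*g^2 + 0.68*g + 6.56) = 3.29*g^2 + 2.11*g - 8.64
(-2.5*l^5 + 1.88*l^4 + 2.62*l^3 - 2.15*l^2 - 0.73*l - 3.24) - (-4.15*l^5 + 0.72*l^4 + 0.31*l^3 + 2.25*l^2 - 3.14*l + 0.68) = 1.65*l^5 + 1.16*l^4 + 2.31*l^3 - 4.4*l^2 + 2.41*l - 3.92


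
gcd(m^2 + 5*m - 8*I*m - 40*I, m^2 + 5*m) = m + 5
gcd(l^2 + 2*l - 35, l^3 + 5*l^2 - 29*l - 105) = l^2 + 2*l - 35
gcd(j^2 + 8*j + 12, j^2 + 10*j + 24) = j + 6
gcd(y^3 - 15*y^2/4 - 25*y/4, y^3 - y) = y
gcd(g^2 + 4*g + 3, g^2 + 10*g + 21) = g + 3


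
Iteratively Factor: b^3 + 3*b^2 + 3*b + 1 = (b + 1)*(b^2 + 2*b + 1) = (b + 1)^2*(b + 1)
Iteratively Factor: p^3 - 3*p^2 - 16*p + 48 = (p - 4)*(p^2 + p - 12) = (p - 4)*(p + 4)*(p - 3)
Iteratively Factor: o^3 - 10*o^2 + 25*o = (o - 5)*(o^2 - 5*o) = (o - 5)^2*(o)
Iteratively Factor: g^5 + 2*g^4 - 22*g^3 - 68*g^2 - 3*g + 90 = (g - 1)*(g^4 + 3*g^3 - 19*g^2 - 87*g - 90) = (g - 5)*(g - 1)*(g^3 + 8*g^2 + 21*g + 18) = (g - 5)*(g - 1)*(g + 2)*(g^2 + 6*g + 9) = (g - 5)*(g - 1)*(g + 2)*(g + 3)*(g + 3)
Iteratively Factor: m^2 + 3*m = (m + 3)*(m)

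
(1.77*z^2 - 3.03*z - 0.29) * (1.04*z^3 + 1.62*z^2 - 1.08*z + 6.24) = 1.8408*z^5 - 0.283799999999999*z^4 - 7.1218*z^3 + 13.8474*z^2 - 18.594*z - 1.8096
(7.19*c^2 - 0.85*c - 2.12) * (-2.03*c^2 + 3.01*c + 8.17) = -14.5957*c^4 + 23.3674*c^3 + 60.4874*c^2 - 13.3257*c - 17.3204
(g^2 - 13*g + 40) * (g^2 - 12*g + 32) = g^4 - 25*g^3 + 228*g^2 - 896*g + 1280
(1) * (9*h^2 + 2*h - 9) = 9*h^2 + 2*h - 9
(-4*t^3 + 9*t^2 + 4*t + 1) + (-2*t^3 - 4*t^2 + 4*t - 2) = -6*t^3 + 5*t^2 + 8*t - 1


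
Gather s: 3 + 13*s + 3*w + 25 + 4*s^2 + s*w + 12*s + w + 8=4*s^2 + s*(w + 25) + 4*w + 36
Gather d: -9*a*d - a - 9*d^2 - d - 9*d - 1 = -a - 9*d^2 + d*(-9*a - 10) - 1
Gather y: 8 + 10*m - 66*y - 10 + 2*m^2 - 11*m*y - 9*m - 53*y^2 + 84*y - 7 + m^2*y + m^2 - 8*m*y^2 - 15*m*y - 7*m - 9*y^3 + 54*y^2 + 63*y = 3*m^2 - 6*m - 9*y^3 + y^2*(1 - 8*m) + y*(m^2 - 26*m + 81) - 9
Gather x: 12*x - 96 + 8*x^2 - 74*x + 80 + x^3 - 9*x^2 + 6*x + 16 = x^3 - x^2 - 56*x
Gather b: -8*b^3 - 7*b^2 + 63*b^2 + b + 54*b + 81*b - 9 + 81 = -8*b^3 + 56*b^2 + 136*b + 72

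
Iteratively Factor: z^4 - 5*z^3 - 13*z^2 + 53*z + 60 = (z - 5)*(z^3 - 13*z - 12) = (z - 5)*(z + 1)*(z^2 - z - 12) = (z - 5)*(z + 1)*(z + 3)*(z - 4)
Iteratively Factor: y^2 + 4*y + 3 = (y + 1)*(y + 3)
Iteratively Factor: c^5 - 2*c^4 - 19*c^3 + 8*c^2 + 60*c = (c)*(c^4 - 2*c^3 - 19*c^2 + 8*c + 60) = c*(c + 3)*(c^3 - 5*c^2 - 4*c + 20) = c*(c + 2)*(c + 3)*(c^2 - 7*c + 10) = c*(c - 5)*(c + 2)*(c + 3)*(c - 2)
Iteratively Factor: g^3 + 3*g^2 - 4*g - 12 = (g - 2)*(g^2 + 5*g + 6) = (g - 2)*(g + 2)*(g + 3)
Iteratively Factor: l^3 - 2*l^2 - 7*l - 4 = (l - 4)*(l^2 + 2*l + 1) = (l - 4)*(l + 1)*(l + 1)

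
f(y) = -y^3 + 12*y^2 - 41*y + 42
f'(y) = -3*y^2 + 24*y - 41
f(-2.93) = 290.30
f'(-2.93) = -137.07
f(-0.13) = 47.53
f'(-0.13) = -44.17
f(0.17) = 35.37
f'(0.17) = -37.01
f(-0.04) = 43.66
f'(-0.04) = -41.96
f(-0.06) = 44.50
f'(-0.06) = -42.45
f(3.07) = 0.29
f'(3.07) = 4.41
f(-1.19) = 109.47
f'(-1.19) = -73.81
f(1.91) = 0.50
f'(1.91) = -6.10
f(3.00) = 0.00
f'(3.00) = 4.00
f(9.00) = -84.00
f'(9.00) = -68.00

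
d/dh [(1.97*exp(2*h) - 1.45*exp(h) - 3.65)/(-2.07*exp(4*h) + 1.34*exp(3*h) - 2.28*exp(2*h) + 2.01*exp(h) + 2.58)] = (8.1558*exp(5*h) - 11.6443*exp(4*h) - 26.336*exp(3*h) + 15.3267*exp(2*h) - 6.4788*exp(h) + 3.5955)*exp(h)/(4.2849*exp(8*h) - 5.5476*exp(7*h) + 11.2348*exp(6*h) - 14.4318*exp(5*h) - 0.0959999999999992*exp(4*h) - 2.2512*exp(3*h) - 7.7247*exp(2*h) + 10.3716*exp(h) + 6.6564)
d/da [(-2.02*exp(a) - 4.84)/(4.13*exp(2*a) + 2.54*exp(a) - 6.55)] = (8.3426*exp(2*a) + 39.9784*exp(a) + 25.5246)*exp(a)/(17.0569*exp(4*a) + 20.9804*exp(3*a) - 47.6514*exp(2*a) - 33.274*exp(a) + 42.9025)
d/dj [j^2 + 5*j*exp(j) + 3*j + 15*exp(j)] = 5*j*exp(j) + 2*j + 20*exp(j) + 3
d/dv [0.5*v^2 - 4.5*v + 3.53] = 1.0*v - 4.5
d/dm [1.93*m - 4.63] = 1.93000000000000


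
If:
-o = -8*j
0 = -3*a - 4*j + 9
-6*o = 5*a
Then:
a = 108/31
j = -45/124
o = -90/31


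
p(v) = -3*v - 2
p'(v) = -3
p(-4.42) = 11.26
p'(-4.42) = -3.00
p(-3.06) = 7.18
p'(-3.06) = -3.00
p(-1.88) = 3.64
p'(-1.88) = -3.00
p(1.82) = -7.46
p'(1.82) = -3.00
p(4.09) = -14.27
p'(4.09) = -3.00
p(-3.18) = 7.54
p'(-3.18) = -3.00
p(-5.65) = 14.95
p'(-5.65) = -3.00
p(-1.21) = 1.63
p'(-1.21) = -3.00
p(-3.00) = 7.00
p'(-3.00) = -3.00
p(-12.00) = 34.00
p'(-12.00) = -3.00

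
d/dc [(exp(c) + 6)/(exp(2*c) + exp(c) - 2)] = (-(exp(c) + 6)*(2*exp(c) + 1) + exp(2*c) + exp(c) - 2)*exp(c)/(exp(2*c) + exp(c) - 2)^2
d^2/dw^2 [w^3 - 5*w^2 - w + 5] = 6*w - 10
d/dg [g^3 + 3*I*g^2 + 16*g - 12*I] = 3*g^2 + 6*I*g + 16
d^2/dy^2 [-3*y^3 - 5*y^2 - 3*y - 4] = -18*y - 10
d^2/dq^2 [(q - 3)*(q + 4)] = 2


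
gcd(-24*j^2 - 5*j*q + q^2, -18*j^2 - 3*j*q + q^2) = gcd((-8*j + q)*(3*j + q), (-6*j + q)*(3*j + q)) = 3*j + q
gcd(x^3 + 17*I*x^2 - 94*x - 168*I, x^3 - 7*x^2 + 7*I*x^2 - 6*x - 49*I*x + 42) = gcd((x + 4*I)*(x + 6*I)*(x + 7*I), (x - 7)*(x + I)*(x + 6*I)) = x + 6*I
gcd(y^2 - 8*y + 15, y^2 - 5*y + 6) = y - 3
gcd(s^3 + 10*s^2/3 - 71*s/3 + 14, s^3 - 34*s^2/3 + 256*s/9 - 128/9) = s - 2/3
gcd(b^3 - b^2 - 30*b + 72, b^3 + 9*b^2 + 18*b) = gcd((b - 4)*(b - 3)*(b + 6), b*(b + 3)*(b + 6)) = b + 6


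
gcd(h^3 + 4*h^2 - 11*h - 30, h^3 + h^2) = 1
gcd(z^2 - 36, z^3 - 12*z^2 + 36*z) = z - 6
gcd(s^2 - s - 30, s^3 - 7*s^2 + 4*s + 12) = s - 6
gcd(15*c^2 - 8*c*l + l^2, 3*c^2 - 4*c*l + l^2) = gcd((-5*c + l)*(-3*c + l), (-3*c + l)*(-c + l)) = 3*c - l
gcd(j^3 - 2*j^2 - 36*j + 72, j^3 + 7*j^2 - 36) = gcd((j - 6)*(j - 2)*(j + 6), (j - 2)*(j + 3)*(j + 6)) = j^2 + 4*j - 12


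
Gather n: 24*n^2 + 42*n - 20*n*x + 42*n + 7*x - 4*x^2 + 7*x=24*n^2 + n*(84 - 20*x) - 4*x^2 + 14*x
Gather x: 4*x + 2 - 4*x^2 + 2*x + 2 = -4*x^2 + 6*x + 4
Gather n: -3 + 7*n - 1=7*n - 4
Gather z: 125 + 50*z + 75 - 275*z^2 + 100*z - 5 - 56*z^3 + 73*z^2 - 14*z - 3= -56*z^3 - 202*z^2 + 136*z + 192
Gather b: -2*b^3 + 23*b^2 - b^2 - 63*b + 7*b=-2*b^3 + 22*b^2 - 56*b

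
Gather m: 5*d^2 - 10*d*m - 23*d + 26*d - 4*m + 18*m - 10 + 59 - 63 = 5*d^2 + 3*d + m*(14 - 10*d) - 14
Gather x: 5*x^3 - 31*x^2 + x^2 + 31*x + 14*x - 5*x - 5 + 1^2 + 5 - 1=5*x^3 - 30*x^2 + 40*x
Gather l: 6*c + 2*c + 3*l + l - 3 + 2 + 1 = 8*c + 4*l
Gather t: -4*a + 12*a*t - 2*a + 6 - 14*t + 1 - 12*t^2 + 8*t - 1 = -6*a - 12*t^2 + t*(12*a - 6) + 6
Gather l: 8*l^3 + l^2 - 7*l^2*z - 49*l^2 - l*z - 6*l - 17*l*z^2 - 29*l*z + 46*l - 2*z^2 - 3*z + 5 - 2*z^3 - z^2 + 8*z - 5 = 8*l^3 + l^2*(-7*z - 48) + l*(-17*z^2 - 30*z + 40) - 2*z^3 - 3*z^2 + 5*z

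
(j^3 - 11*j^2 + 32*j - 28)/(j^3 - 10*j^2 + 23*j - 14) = (j - 2)/(j - 1)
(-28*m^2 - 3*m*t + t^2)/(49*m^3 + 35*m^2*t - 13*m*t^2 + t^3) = (4*m + t)/(-7*m^2 - 6*m*t + t^2)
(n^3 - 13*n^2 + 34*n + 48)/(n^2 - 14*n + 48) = n + 1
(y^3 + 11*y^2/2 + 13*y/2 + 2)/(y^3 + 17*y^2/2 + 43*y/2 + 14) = (2*y + 1)/(2*y + 7)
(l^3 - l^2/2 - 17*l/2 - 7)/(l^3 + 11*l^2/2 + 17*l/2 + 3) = (2*l^2 - 5*l - 7)/(2*l^2 + 7*l + 3)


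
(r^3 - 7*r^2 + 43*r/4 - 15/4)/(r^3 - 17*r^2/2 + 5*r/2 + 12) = (2*r^2 - 11*r + 5)/(2*(r^2 - 7*r - 8))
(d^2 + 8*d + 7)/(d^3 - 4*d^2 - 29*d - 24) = (d + 7)/(d^2 - 5*d - 24)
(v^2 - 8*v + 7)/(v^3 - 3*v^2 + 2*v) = (v - 7)/(v*(v - 2))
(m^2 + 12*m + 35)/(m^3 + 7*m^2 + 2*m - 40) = (m + 7)/(m^2 + 2*m - 8)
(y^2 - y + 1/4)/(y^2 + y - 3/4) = (2*y - 1)/(2*y + 3)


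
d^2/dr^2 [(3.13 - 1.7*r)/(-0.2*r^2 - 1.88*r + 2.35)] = ((0.4*r + 1.88)*(0.8*r + 3.76)*(1.7*r - 3.13) - (2.04*r + 5.14)*(0.2*r^2 + 1.88*r - 2.35))/(0.2*r^2 + 1.88*r - 2.35)^3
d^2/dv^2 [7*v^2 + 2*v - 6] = 14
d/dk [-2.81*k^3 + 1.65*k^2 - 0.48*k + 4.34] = -8.43*k^2 + 3.3*k - 0.48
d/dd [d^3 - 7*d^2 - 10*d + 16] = 3*d^2 - 14*d - 10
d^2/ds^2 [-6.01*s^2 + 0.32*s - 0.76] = -12.0200000000000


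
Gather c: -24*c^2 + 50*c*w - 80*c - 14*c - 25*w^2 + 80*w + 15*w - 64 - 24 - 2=-24*c^2 + c*(50*w - 94) - 25*w^2 + 95*w - 90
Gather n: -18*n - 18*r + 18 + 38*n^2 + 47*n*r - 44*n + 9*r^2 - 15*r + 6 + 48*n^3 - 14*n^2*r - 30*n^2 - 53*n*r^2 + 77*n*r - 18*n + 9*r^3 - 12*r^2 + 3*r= 48*n^3 + n^2*(8 - 14*r) + n*(-53*r^2 + 124*r - 80) + 9*r^3 - 3*r^2 - 30*r + 24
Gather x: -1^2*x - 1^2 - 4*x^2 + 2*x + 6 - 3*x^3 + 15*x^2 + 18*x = -3*x^3 + 11*x^2 + 19*x + 5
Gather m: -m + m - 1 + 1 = 0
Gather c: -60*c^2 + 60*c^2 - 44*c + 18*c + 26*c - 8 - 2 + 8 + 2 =0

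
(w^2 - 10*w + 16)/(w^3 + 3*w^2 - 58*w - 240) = (w - 2)/(w^2 + 11*w + 30)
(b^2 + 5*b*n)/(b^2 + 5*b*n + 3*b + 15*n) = b/(b + 3)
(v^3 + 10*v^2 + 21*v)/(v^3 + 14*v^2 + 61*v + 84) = v/(v + 4)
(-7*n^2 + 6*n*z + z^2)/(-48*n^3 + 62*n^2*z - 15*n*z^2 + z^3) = (7*n + z)/(48*n^2 - 14*n*z + z^2)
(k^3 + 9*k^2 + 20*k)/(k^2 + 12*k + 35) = k*(k + 4)/(k + 7)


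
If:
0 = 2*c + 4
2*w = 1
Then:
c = -2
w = 1/2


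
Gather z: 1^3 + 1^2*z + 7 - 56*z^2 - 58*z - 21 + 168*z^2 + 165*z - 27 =112*z^2 + 108*z - 40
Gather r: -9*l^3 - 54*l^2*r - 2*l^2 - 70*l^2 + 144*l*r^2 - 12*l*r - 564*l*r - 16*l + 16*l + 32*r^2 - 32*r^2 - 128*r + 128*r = -9*l^3 - 72*l^2 + 144*l*r^2 + r*(-54*l^2 - 576*l)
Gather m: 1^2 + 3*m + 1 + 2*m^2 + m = 2*m^2 + 4*m + 2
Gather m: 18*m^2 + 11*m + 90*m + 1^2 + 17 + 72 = 18*m^2 + 101*m + 90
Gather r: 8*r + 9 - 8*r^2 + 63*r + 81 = -8*r^2 + 71*r + 90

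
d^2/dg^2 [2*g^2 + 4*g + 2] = 4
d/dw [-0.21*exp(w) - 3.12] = -0.21*exp(w)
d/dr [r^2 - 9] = 2*r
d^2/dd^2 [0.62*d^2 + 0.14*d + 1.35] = 1.24000000000000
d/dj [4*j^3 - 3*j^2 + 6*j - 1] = 12*j^2 - 6*j + 6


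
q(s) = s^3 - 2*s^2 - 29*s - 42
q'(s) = 3*s^2 - 4*s - 29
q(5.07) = -110.12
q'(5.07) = 27.83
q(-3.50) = -7.88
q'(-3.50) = 21.75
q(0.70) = -62.94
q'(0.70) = -30.33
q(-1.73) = -2.99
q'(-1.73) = -13.10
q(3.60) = -125.66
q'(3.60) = -4.52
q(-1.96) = -0.37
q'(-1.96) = -9.64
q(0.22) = -48.47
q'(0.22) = -29.73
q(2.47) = -110.76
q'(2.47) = -20.58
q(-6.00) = -156.00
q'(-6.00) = 103.00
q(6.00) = -72.00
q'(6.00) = 55.00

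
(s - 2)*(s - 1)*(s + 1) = s^3 - 2*s^2 - s + 2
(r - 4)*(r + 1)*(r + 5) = r^3 + 2*r^2 - 19*r - 20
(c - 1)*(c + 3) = c^2 + 2*c - 3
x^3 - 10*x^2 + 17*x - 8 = (x - 8)*(x - 1)^2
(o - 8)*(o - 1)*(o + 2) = o^3 - 7*o^2 - 10*o + 16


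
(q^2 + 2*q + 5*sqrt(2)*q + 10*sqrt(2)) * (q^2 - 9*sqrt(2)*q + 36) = q^4 - 4*sqrt(2)*q^3 + 2*q^3 - 54*q^2 - 8*sqrt(2)*q^2 - 108*q + 180*sqrt(2)*q + 360*sqrt(2)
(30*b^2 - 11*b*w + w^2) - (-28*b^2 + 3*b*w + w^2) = 58*b^2 - 14*b*w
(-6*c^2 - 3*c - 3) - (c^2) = -7*c^2 - 3*c - 3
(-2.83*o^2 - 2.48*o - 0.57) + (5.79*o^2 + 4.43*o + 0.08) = 2.96*o^2 + 1.95*o - 0.49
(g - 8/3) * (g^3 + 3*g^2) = g^4 + g^3/3 - 8*g^2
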